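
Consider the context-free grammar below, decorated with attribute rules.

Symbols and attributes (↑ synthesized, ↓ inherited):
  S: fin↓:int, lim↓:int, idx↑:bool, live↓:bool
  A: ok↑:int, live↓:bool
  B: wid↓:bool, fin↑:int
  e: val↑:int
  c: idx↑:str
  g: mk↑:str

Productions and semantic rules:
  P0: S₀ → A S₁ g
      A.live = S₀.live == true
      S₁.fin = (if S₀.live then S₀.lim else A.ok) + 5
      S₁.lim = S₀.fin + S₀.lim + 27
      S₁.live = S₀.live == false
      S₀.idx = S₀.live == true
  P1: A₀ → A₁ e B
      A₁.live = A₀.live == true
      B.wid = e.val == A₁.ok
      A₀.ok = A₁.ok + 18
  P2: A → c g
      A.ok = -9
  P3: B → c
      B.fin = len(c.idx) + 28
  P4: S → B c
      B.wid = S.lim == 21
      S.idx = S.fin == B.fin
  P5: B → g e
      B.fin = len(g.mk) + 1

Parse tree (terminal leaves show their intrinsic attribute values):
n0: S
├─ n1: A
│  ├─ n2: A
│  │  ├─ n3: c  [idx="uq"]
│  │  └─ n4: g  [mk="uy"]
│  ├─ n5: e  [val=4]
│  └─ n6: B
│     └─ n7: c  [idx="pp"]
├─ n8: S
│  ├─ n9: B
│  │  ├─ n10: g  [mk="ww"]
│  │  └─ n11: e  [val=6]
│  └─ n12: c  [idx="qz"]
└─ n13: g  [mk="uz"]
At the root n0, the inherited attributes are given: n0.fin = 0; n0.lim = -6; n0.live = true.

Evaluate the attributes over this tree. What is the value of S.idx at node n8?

false

1. n0.fin = 0  [given at root]
2. n0.lim = -6  [given at root]
3. n0.live = true  [given at root]
4. n1.live = true  [S₀.live == true]
5. n2.live = true  [A₀.live == true]
6. n3.idx = "uq"  [terminal]
7. n4.mk = "uy"  [terminal]
8. n2.ok = -9  [-9]
9. n5.val = 4  [terminal]
10. n6.wid = false  [e.val == A₁.ok]
11. n7.idx = "pp"  [terminal]
12. n6.fin = 30  [len(c.idx) + 28]
13. n1.ok = 9  [A₁.ok + 18]
14. n8.fin = -1  [(if S₀.live then S₀.lim else A.ok) + 5]
15. n8.lim = 21  [S₀.fin + S₀.lim + 27]
16. n8.live = false  [S₀.live == false]
17. n9.wid = true  [S.lim == 21]
18. n10.mk = "ww"  [terminal]
19. n11.val = 6  [terminal]
20. n9.fin = 3  [len(g.mk) + 1]
21. n12.idx = "qz"  [terminal]
22. n8.idx = false  [S.fin == B.fin]
23. n13.mk = "uz"  [terminal]
24. n0.idx = true  [S₀.live == true]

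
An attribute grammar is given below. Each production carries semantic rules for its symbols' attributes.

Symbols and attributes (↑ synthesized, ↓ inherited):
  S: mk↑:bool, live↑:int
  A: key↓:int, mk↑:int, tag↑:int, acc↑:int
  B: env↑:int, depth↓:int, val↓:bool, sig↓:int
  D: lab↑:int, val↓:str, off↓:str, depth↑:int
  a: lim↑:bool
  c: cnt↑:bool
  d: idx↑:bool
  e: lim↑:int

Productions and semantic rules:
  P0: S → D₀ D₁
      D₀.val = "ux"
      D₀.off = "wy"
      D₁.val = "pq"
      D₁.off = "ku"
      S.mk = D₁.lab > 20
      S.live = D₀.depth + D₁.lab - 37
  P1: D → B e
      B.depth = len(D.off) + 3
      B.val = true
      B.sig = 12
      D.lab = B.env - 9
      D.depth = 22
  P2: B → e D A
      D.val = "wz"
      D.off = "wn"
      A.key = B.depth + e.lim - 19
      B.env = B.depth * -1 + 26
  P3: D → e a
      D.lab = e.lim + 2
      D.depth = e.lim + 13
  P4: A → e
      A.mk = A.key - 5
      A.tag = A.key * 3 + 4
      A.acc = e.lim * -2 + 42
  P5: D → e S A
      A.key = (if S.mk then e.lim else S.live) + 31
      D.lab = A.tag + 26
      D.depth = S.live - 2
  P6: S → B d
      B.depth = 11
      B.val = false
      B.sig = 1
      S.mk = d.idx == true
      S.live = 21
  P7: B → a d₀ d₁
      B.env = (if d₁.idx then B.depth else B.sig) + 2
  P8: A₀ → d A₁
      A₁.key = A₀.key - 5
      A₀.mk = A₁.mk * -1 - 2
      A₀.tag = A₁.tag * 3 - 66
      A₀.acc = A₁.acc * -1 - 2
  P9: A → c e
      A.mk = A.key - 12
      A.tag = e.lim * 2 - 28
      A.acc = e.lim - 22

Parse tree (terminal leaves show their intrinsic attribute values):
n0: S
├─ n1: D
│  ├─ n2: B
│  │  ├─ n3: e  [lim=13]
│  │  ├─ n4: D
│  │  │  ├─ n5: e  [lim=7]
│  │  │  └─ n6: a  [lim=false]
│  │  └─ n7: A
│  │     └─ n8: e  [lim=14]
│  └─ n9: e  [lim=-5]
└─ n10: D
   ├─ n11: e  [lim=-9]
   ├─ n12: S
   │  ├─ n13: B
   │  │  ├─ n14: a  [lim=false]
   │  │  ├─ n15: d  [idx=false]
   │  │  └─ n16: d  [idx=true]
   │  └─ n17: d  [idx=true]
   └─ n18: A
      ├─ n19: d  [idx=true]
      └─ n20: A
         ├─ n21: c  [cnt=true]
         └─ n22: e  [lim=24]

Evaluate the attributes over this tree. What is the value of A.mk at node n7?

1. n1.val = "ux"  ["ux"]
2. n1.off = "wy"  ["wy"]
3. n2.depth = 5  [len(D.off) + 3]
4. n2.val = true  [true]
5. n2.sig = 12  [12]
6. n3.lim = 13  [terminal]
7. n4.val = "wz"  ["wz"]
8. n4.off = "wn"  ["wn"]
9. n5.lim = 7  [terminal]
10. n6.lim = false  [terminal]
11. n4.lab = 9  [e.lim + 2]
12. n4.depth = 20  [e.lim + 13]
13. n7.key = -1  [B.depth + e.lim - 19]
14. n8.lim = 14  [terminal]
15. n7.mk = -6  [A.key - 5]
16. n7.tag = 1  [A.key * 3 + 4]
17. n7.acc = 14  [e.lim * -2 + 42]
18. n2.env = 21  [B.depth * -1 + 26]
19. n9.lim = -5  [terminal]
20. n1.lab = 12  [B.env - 9]
21. n1.depth = 22  [22]
22. n10.val = "pq"  ["pq"]
23. n10.off = "ku"  ["ku"]
24. n11.lim = -9  [terminal]
25. n13.depth = 11  [11]
26. n13.val = false  [false]
27. n13.sig = 1  [1]
28. n14.lim = false  [terminal]
29. n15.idx = false  [terminal]
30. n16.idx = true  [terminal]
31. n13.env = 13  [(if d₁.idx then B.depth else B.sig) + 2]
32. n17.idx = true  [terminal]
33. n12.mk = true  [d.idx == true]
34. n12.live = 21  [21]
35. n18.key = 22  [(if S.mk then e.lim else S.live) + 31]
36. n19.idx = true  [terminal]
37. n20.key = 17  [A₀.key - 5]
38. n21.cnt = true  [terminal]
39. n22.lim = 24  [terminal]
40. n20.mk = 5  [A.key - 12]
41. n20.tag = 20  [e.lim * 2 - 28]
42. n20.acc = 2  [e.lim - 22]
43. n18.mk = -7  [A₁.mk * -1 - 2]
44. n18.tag = -6  [A₁.tag * 3 - 66]
45. n18.acc = -4  [A₁.acc * -1 - 2]
46. n10.lab = 20  [A.tag + 26]
47. n10.depth = 19  [S.live - 2]
48. n0.mk = false  [D₁.lab > 20]
49. n0.live = 5  [D₀.depth + D₁.lab - 37]

-6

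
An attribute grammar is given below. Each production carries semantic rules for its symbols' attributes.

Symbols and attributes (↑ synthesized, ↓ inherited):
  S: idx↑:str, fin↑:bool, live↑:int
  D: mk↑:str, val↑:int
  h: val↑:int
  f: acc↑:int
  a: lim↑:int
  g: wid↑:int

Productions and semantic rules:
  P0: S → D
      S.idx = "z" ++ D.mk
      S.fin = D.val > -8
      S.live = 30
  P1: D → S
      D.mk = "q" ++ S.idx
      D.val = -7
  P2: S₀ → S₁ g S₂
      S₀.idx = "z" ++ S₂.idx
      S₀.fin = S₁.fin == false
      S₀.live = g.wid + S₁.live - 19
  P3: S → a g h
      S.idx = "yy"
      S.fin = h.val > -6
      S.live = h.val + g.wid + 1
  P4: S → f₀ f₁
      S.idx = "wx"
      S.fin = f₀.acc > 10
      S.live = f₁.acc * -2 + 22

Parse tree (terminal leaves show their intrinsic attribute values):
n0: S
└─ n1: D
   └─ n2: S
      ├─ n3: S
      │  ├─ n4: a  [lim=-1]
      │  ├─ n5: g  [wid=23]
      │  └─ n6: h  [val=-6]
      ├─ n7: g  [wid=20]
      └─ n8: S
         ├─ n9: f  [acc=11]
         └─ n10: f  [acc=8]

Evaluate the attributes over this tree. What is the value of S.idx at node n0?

1. n4.lim = -1  [terminal]
2. n5.wid = 23  [terminal]
3. n6.val = -6  [terminal]
4. n3.idx = "yy"  ["yy"]
5. n3.fin = false  [h.val > -6]
6. n3.live = 18  [h.val + g.wid + 1]
7. n7.wid = 20  [terminal]
8. n9.acc = 11  [terminal]
9. n10.acc = 8  [terminal]
10. n8.idx = "wx"  ["wx"]
11. n8.fin = true  [f₀.acc > 10]
12. n8.live = 6  [f₁.acc * -2 + 22]
13. n2.idx = "zwx"  ["z" ++ S₂.idx]
14. n2.fin = true  [S₁.fin == false]
15. n2.live = 19  [g.wid + S₁.live - 19]
16. n1.mk = "qzwx"  ["q" ++ S.idx]
17. n1.val = -7  [-7]
18. n0.idx = "zqzwx"  ["z" ++ D.mk]
19. n0.fin = true  [D.val > -8]
20. n0.live = 30  [30]

"zqzwx"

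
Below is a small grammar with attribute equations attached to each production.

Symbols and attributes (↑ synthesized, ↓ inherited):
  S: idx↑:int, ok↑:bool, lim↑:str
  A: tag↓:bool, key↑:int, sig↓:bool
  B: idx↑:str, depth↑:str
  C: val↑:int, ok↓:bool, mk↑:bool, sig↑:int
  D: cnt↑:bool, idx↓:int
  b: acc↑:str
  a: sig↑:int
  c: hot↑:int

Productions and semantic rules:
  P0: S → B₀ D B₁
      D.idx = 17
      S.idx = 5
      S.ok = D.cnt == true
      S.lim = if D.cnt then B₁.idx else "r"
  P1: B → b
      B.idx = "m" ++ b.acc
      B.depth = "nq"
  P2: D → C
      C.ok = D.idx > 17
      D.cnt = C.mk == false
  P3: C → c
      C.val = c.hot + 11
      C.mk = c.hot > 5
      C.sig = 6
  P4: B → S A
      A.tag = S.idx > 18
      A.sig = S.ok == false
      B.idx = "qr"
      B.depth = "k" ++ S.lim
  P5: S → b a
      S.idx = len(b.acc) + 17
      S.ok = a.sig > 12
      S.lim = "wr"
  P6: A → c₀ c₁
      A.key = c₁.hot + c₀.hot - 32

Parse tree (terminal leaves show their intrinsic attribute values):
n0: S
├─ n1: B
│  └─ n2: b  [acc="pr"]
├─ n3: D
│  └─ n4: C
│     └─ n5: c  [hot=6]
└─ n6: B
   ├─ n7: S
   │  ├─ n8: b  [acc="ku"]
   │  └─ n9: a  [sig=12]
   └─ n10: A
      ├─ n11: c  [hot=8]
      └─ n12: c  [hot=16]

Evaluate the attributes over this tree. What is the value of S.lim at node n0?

"r"

1. n2.acc = "pr"  [terminal]
2. n1.idx = "mpr"  ["m" ++ b.acc]
3. n1.depth = "nq"  ["nq"]
4. n3.idx = 17  [17]
5. n4.ok = false  [D.idx > 17]
6. n5.hot = 6  [terminal]
7. n4.val = 17  [c.hot + 11]
8. n4.mk = true  [c.hot > 5]
9. n4.sig = 6  [6]
10. n3.cnt = false  [C.mk == false]
11. n8.acc = "ku"  [terminal]
12. n9.sig = 12  [terminal]
13. n7.idx = 19  [len(b.acc) + 17]
14. n7.ok = false  [a.sig > 12]
15. n7.lim = "wr"  ["wr"]
16. n10.tag = true  [S.idx > 18]
17. n10.sig = true  [S.ok == false]
18. n11.hot = 8  [terminal]
19. n12.hot = 16  [terminal]
20. n10.key = -8  [c₁.hot + c₀.hot - 32]
21. n6.idx = "qr"  ["qr"]
22. n6.depth = "kwr"  ["k" ++ S.lim]
23. n0.idx = 5  [5]
24. n0.ok = false  [D.cnt == true]
25. n0.lim = "r"  [if D.cnt then B₁.idx else "r"]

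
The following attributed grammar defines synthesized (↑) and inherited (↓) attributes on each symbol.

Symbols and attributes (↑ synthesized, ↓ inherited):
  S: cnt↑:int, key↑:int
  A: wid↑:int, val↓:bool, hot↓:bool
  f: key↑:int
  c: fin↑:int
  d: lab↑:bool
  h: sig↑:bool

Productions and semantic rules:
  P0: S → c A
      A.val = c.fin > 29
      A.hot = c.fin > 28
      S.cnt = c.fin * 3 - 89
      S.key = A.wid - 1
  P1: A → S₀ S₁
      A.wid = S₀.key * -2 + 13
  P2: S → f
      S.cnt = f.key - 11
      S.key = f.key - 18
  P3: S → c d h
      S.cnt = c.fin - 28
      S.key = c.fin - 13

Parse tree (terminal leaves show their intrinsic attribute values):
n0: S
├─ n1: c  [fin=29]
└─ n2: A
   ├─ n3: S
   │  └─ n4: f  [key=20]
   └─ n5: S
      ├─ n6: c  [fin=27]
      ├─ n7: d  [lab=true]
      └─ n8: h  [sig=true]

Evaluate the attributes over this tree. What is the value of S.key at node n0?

8

1. n1.fin = 29  [terminal]
2. n2.val = false  [c.fin > 29]
3. n2.hot = true  [c.fin > 28]
4. n4.key = 20  [terminal]
5. n3.cnt = 9  [f.key - 11]
6. n3.key = 2  [f.key - 18]
7. n6.fin = 27  [terminal]
8. n7.lab = true  [terminal]
9. n8.sig = true  [terminal]
10. n5.cnt = -1  [c.fin - 28]
11. n5.key = 14  [c.fin - 13]
12. n2.wid = 9  [S₀.key * -2 + 13]
13. n0.cnt = -2  [c.fin * 3 - 89]
14. n0.key = 8  [A.wid - 1]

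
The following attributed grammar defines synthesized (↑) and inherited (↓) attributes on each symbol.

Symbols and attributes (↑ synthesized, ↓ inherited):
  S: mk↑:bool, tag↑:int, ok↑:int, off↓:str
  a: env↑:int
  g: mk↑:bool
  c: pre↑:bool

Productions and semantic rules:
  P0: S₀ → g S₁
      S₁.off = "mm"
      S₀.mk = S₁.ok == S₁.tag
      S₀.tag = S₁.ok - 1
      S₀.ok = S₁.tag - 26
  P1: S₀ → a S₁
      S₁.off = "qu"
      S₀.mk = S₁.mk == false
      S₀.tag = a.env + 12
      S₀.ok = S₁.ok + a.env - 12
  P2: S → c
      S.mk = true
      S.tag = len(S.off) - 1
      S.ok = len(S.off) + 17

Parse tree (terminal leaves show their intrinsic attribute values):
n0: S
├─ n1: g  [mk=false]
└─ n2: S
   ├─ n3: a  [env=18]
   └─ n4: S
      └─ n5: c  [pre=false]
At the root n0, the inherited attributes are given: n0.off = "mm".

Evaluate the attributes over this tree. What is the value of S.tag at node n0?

24

1. n0.off = "mm"  [given at root]
2. n1.mk = false  [terminal]
3. n2.off = "mm"  ["mm"]
4. n3.env = 18  [terminal]
5. n4.off = "qu"  ["qu"]
6. n5.pre = false  [terminal]
7. n4.mk = true  [true]
8. n4.tag = 1  [len(S.off) - 1]
9. n4.ok = 19  [len(S.off) + 17]
10. n2.mk = false  [S₁.mk == false]
11. n2.tag = 30  [a.env + 12]
12. n2.ok = 25  [S₁.ok + a.env - 12]
13. n0.mk = false  [S₁.ok == S₁.tag]
14. n0.tag = 24  [S₁.ok - 1]
15. n0.ok = 4  [S₁.tag - 26]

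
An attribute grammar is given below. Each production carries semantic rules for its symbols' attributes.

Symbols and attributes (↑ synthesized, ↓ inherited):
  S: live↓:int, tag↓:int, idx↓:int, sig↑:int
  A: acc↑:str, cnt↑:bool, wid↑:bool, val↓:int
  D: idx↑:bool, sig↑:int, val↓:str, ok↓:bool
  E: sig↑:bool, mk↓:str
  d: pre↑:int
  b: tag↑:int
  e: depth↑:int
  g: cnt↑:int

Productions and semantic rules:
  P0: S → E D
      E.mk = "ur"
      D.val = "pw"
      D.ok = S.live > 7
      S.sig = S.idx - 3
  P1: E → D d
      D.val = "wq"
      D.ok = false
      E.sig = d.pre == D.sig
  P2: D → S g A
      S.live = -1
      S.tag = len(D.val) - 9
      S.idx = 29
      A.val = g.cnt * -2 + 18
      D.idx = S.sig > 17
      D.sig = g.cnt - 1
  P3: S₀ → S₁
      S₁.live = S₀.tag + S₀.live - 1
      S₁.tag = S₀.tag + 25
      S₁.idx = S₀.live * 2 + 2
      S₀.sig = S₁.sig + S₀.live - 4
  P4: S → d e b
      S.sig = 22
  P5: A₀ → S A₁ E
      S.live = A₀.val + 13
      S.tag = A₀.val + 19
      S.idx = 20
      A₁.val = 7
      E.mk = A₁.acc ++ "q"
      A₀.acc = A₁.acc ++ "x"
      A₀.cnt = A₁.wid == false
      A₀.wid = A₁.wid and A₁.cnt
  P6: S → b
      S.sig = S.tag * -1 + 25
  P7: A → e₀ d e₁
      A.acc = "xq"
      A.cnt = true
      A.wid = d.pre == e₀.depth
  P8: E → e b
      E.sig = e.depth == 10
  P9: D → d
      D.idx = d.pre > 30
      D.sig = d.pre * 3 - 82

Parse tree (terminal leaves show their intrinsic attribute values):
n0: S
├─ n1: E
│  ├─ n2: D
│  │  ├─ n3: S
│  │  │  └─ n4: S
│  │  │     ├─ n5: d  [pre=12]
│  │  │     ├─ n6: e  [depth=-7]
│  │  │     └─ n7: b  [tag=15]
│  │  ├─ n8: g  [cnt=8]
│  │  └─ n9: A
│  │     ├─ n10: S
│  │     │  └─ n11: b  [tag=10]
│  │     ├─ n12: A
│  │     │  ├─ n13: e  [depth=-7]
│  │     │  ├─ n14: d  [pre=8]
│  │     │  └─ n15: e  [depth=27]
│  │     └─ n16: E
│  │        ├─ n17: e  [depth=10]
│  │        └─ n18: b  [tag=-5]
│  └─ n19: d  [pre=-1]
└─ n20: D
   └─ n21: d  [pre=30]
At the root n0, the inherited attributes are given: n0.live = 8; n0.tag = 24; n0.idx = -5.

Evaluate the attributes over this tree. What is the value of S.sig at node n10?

4

1. n0.live = 8  [given at root]
2. n0.tag = 24  [given at root]
3. n0.idx = -5  [given at root]
4. n1.mk = "ur"  ["ur"]
5. n2.val = "wq"  ["wq"]
6. n2.ok = false  [false]
7. n3.live = -1  [-1]
8. n3.tag = -7  [len(D.val) - 9]
9. n3.idx = 29  [29]
10. n4.live = -9  [S₀.tag + S₀.live - 1]
11. n4.tag = 18  [S₀.tag + 25]
12. n4.idx = 0  [S₀.live * 2 + 2]
13. n5.pre = 12  [terminal]
14. n6.depth = -7  [terminal]
15. n7.tag = 15  [terminal]
16. n4.sig = 22  [22]
17. n3.sig = 17  [S₁.sig + S₀.live - 4]
18. n8.cnt = 8  [terminal]
19. n9.val = 2  [g.cnt * -2 + 18]
20. n10.live = 15  [A₀.val + 13]
21. n10.tag = 21  [A₀.val + 19]
22. n10.idx = 20  [20]
23. n11.tag = 10  [terminal]
24. n10.sig = 4  [S.tag * -1 + 25]
25. n12.val = 7  [7]
26. n13.depth = -7  [terminal]
27. n14.pre = 8  [terminal]
28. n15.depth = 27  [terminal]
29. n12.acc = "xq"  ["xq"]
30. n12.cnt = true  [true]
31. n12.wid = false  [d.pre == e₀.depth]
32. n16.mk = "xqq"  [A₁.acc ++ "q"]
33. n17.depth = 10  [terminal]
34. n18.tag = -5  [terminal]
35. n16.sig = true  [e.depth == 10]
36. n9.acc = "xqx"  [A₁.acc ++ "x"]
37. n9.cnt = true  [A₁.wid == false]
38. n9.wid = false  [A₁.wid and A₁.cnt]
39. n2.idx = false  [S.sig > 17]
40. n2.sig = 7  [g.cnt - 1]
41. n19.pre = -1  [terminal]
42. n1.sig = false  [d.pre == D.sig]
43. n20.val = "pw"  ["pw"]
44. n20.ok = true  [S.live > 7]
45. n21.pre = 30  [terminal]
46. n20.idx = false  [d.pre > 30]
47. n20.sig = 8  [d.pre * 3 - 82]
48. n0.sig = -8  [S.idx - 3]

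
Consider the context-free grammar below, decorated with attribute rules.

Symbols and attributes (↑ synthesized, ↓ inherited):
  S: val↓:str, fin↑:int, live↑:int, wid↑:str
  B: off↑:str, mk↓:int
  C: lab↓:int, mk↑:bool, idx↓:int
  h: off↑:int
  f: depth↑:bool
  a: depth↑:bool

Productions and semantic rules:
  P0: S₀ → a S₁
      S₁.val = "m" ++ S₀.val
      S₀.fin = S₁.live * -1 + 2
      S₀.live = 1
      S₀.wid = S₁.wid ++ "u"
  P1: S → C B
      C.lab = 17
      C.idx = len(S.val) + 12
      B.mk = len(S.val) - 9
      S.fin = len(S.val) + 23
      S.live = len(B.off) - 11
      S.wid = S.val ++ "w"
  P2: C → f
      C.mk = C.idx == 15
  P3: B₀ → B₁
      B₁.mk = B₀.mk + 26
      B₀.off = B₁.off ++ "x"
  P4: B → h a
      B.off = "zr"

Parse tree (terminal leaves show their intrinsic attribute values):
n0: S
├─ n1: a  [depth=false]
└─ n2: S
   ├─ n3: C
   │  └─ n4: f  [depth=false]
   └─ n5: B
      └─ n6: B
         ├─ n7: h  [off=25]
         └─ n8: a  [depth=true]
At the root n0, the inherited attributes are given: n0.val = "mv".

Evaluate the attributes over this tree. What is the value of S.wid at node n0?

1. n0.val = "mv"  [given at root]
2. n1.depth = false  [terminal]
3. n2.val = "mmv"  ["m" ++ S₀.val]
4. n3.lab = 17  [17]
5. n3.idx = 15  [len(S.val) + 12]
6. n4.depth = false  [terminal]
7. n3.mk = true  [C.idx == 15]
8. n5.mk = -6  [len(S.val) - 9]
9. n6.mk = 20  [B₀.mk + 26]
10. n7.off = 25  [terminal]
11. n8.depth = true  [terminal]
12. n6.off = "zr"  ["zr"]
13. n5.off = "zrx"  [B₁.off ++ "x"]
14. n2.fin = 26  [len(S.val) + 23]
15. n2.live = -8  [len(B.off) - 11]
16. n2.wid = "mmvw"  [S.val ++ "w"]
17. n0.fin = 10  [S₁.live * -1 + 2]
18. n0.live = 1  [1]
19. n0.wid = "mmvwu"  [S₁.wid ++ "u"]

"mmvwu"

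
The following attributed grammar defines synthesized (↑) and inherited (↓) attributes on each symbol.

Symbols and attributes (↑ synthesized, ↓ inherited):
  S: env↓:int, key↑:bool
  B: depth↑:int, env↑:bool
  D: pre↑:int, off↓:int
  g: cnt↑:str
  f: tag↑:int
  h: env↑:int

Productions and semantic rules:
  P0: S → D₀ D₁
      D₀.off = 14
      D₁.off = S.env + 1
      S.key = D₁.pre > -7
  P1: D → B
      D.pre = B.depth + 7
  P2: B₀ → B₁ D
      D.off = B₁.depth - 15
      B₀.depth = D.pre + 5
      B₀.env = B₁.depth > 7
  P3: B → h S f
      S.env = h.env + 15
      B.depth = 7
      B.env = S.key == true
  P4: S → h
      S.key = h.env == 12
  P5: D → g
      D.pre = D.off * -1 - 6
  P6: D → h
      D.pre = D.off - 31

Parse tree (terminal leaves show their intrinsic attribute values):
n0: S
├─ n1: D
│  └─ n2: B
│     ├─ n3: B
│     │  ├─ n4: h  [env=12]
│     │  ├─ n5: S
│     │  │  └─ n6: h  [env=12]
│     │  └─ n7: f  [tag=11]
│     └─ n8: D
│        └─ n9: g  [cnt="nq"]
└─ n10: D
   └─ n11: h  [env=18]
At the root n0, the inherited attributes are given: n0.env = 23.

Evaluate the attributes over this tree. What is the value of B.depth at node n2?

1. n0.env = 23  [given at root]
2. n1.off = 14  [14]
3. n4.env = 12  [terminal]
4. n5.env = 27  [h.env + 15]
5. n6.env = 12  [terminal]
6. n5.key = true  [h.env == 12]
7. n7.tag = 11  [terminal]
8. n3.depth = 7  [7]
9. n3.env = true  [S.key == true]
10. n8.off = -8  [B₁.depth - 15]
11. n9.cnt = "nq"  [terminal]
12. n8.pre = 2  [D.off * -1 - 6]
13. n2.depth = 7  [D.pre + 5]
14. n2.env = false  [B₁.depth > 7]
15. n1.pre = 14  [B.depth + 7]
16. n10.off = 24  [S.env + 1]
17. n11.env = 18  [terminal]
18. n10.pre = -7  [D.off - 31]
19. n0.key = false  [D₁.pre > -7]

7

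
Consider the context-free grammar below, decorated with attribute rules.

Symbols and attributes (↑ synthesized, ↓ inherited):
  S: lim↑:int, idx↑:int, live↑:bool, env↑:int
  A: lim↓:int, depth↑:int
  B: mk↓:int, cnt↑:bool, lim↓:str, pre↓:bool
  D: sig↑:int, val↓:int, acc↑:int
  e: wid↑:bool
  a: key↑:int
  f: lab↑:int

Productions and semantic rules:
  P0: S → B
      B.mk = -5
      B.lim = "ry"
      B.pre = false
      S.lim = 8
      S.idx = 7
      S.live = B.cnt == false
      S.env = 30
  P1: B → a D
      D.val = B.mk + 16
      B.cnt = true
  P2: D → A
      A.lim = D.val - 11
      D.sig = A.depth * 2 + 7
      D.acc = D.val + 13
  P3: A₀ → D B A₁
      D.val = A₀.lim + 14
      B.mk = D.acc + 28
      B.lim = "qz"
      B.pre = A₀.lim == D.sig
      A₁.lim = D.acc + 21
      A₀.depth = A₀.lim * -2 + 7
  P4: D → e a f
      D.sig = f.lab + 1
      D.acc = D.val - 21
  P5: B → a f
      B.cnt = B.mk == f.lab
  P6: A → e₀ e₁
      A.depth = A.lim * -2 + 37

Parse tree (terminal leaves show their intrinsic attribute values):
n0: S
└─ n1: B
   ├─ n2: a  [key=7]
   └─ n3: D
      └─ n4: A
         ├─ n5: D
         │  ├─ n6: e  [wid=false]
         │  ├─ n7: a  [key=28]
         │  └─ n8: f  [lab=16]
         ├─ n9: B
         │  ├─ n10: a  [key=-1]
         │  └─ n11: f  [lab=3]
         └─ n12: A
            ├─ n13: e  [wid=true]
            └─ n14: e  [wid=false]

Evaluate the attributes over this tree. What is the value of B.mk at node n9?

1. n1.mk = -5  [-5]
2. n1.lim = "ry"  ["ry"]
3. n1.pre = false  [false]
4. n2.key = 7  [terminal]
5. n3.val = 11  [B.mk + 16]
6. n4.lim = 0  [D.val - 11]
7. n5.val = 14  [A₀.lim + 14]
8. n6.wid = false  [terminal]
9. n7.key = 28  [terminal]
10. n8.lab = 16  [terminal]
11. n5.sig = 17  [f.lab + 1]
12. n5.acc = -7  [D.val - 21]
13. n9.mk = 21  [D.acc + 28]
14. n9.lim = "qz"  ["qz"]
15. n9.pre = false  [A₀.lim == D.sig]
16. n10.key = -1  [terminal]
17. n11.lab = 3  [terminal]
18. n9.cnt = false  [B.mk == f.lab]
19. n12.lim = 14  [D.acc + 21]
20. n13.wid = true  [terminal]
21. n14.wid = false  [terminal]
22. n12.depth = 9  [A.lim * -2 + 37]
23. n4.depth = 7  [A₀.lim * -2 + 7]
24. n3.sig = 21  [A.depth * 2 + 7]
25. n3.acc = 24  [D.val + 13]
26. n1.cnt = true  [true]
27. n0.lim = 8  [8]
28. n0.idx = 7  [7]
29. n0.live = false  [B.cnt == false]
30. n0.env = 30  [30]

21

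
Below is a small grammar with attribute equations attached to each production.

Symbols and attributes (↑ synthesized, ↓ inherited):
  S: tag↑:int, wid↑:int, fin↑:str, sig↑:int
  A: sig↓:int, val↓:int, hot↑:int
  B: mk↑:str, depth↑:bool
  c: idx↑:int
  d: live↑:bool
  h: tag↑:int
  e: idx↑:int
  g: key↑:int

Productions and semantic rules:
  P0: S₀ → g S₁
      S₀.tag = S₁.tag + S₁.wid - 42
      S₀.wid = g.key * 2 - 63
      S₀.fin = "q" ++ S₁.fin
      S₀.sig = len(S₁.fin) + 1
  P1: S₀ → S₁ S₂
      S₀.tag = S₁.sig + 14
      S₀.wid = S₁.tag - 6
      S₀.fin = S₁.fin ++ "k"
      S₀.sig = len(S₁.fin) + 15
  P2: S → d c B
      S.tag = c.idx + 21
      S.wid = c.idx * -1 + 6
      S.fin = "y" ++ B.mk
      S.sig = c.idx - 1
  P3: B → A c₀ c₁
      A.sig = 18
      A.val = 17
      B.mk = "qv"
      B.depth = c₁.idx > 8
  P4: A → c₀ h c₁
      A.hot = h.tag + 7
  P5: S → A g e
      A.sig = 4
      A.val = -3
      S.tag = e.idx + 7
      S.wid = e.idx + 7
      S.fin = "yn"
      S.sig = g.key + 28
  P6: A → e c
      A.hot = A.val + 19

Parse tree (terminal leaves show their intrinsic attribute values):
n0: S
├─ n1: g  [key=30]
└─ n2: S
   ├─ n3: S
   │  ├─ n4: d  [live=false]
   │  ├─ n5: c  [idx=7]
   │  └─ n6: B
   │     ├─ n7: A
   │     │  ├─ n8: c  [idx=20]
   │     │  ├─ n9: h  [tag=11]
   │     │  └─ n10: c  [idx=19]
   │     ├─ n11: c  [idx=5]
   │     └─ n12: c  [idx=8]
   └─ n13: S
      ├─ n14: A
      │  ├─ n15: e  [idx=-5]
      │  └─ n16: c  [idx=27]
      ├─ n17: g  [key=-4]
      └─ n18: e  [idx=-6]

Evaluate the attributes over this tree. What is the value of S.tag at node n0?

1. n1.key = 30  [terminal]
2. n4.live = false  [terminal]
3. n5.idx = 7  [terminal]
4. n7.sig = 18  [18]
5. n7.val = 17  [17]
6. n8.idx = 20  [terminal]
7. n9.tag = 11  [terminal]
8. n10.idx = 19  [terminal]
9. n7.hot = 18  [h.tag + 7]
10. n11.idx = 5  [terminal]
11. n12.idx = 8  [terminal]
12. n6.mk = "qv"  ["qv"]
13. n6.depth = false  [c₁.idx > 8]
14. n3.tag = 28  [c.idx + 21]
15. n3.wid = -1  [c.idx * -1 + 6]
16. n3.fin = "yqv"  ["y" ++ B.mk]
17. n3.sig = 6  [c.idx - 1]
18. n14.sig = 4  [4]
19. n14.val = -3  [-3]
20. n15.idx = -5  [terminal]
21. n16.idx = 27  [terminal]
22. n14.hot = 16  [A.val + 19]
23. n17.key = -4  [terminal]
24. n18.idx = -6  [terminal]
25. n13.tag = 1  [e.idx + 7]
26. n13.wid = 1  [e.idx + 7]
27. n13.fin = "yn"  ["yn"]
28. n13.sig = 24  [g.key + 28]
29. n2.tag = 20  [S₁.sig + 14]
30. n2.wid = 22  [S₁.tag - 6]
31. n2.fin = "yqvk"  [S₁.fin ++ "k"]
32. n2.sig = 18  [len(S₁.fin) + 15]
33. n0.tag = 0  [S₁.tag + S₁.wid - 42]
34. n0.wid = -3  [g.key * 2 - 63]
35. n0.fin = "qyqvk"  ["q" ++ S₁.fin]
36. n0.sig = 5  [len(S₁.fin) + 1]

0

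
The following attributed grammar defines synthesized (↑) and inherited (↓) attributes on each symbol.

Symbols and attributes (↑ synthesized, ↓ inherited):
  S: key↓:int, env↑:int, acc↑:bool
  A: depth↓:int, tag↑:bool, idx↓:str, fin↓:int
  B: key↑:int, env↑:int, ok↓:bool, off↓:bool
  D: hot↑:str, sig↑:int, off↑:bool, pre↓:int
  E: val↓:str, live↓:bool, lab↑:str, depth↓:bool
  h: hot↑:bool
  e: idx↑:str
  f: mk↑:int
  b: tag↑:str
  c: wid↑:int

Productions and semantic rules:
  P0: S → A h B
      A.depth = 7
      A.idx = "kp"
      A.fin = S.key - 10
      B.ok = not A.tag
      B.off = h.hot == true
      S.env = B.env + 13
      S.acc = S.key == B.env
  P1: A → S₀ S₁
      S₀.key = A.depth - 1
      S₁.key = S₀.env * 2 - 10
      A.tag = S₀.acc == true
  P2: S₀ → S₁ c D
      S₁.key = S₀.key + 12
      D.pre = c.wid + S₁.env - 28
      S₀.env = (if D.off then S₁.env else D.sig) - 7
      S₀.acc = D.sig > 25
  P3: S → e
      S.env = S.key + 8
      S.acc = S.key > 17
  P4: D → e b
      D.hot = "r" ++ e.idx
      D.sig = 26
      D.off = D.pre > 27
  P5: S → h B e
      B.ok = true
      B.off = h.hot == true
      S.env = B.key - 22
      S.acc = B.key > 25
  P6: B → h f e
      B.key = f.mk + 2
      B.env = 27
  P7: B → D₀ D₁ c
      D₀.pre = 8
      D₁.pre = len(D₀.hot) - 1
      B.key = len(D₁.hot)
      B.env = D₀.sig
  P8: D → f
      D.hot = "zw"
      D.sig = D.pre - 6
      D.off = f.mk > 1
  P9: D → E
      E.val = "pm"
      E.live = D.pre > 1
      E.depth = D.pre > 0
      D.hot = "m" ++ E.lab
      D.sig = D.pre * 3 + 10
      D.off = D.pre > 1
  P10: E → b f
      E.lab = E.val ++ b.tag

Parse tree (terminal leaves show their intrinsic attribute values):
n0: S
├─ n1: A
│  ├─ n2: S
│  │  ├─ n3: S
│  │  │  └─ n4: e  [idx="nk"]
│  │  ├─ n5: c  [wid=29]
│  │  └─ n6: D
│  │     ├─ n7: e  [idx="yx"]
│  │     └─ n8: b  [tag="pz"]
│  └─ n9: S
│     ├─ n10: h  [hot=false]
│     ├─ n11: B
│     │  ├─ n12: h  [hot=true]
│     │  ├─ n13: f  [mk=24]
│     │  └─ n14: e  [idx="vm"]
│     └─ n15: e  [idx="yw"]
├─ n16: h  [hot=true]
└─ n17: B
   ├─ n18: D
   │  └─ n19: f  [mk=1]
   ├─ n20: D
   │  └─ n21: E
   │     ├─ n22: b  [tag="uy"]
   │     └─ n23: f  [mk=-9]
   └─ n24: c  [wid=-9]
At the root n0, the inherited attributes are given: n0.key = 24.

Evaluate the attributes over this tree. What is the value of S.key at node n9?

1. n0.key = 24  [given at root]
2. n1.depth = 7  [7]
3. n1.idx = "kp"  ["kp"]
4. n1.fin = 14  [S.key - 10]
5. n2.key = 6  [A.depth - 1]
6. n3.key = 18  [S₀.key + 12]
7. n4.idx = "nk"  [terminal]
8. n3.env = 26  [S.key + 8]
9. n3.acc = true  [S.key > 17]
10. n5.wid = 29  [terminal]
11. n6.pre = 27  [c.wid + S₁.env - 28]
12. n7.idx = "yx"  [terminal]
13. n8.tag = "pz"  [terminal]
14. n6.hot = "ryx"  ["r" ++ e.idx]
15. n6.sig = 26  [26]
16. n6.off = false  [D.pre > 27]
17. n2.env = 19  [(if D.off then S₁.env else D.sig) - 7]
18. n2.acc = true  [D.sig > 25]
19. n9.key = 28  [S₀.env * 2 - 10]
20. n10.hot = false  [terminal]
21. n11.ok = true  [true]
22. n11.off = false  [h.hot == true]
23. n12.hot = true  [terminal]
24. n13.mk = 24  [terminal]
25. n14.idx = "vm"  [terminal]
26. n11.key = 26  [f.mk + 2]
27. n11.env = 27  [27]
28. n15.idx = "yw"  [terminal]
29. n9.env = 4  [B.key - 22]
30. n9.acc = true  [B.key > 25]
31. n1.tag = true  [S₀.acc == true]
32. n16.hot = true  [terminal]
33. n17.ok = false  [not A.tag]
34. n17.off = true  [h.hot == true]
35. n18.pre = 8  [8]
36. n19.mk = 1  [terminal]
37. n18.hot = "zw"  ["zw"]
38. n18.sig = 2  [D.pre - 6]
39. n18.off = false  [f.mk > 1]
40. n20.pre = 1  [len(D₀.hot) - 1]
41. n21.val = "pm"  ["pm"]
42. n21.live = false  [D.pre > 1]
43. n21.depth = true  [D.pre > 0]
44. n22.tag = "uy"  [terminal]
45. n23.mk = -9  [terminal]
46. n21.lab = "pmuy"  [E.val ++ b.tag]
47. n20.hot = "mpmuy"  ["m" ++ E.lab]
48. n20.sig = 13  [D.pre * 3 + 10]
49. n20.off = false  [D.pre > 1]
50. n24.wid = -9  [terminal]
51. n17.key = 5  [len(D₁.hot)]
52. n17.env = 2  [D₀.sig]
53. n0.env = 15  [B.env + 13]
54. n0.acc = false  [S.key == B.env]

28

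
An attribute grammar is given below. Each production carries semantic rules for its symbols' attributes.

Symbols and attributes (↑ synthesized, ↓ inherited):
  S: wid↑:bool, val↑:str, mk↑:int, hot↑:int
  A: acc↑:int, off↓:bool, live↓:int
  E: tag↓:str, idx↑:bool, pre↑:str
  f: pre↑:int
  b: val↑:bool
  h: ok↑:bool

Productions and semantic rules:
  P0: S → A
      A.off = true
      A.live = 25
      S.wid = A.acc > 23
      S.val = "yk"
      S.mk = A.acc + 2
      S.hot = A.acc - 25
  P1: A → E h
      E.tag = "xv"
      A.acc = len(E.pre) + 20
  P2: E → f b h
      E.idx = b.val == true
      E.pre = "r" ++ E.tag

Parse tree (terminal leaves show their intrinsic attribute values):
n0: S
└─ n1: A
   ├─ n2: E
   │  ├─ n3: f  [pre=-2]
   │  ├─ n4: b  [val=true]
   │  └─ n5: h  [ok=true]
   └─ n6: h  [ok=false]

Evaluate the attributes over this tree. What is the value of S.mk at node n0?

25

1. n1.off = true  [true]
2. n1.live = 25  [25]
3. n2.tag = "xv"  ["xv"]
4. n3.pre = -2  [terminal]
5. n4.val = true  [terminal]
6. n5.ok = true  [terminal]
7. n2.idx = true  [b.val == true]
8. n2.pre = "rxv"  ["r" ++ E.tag]
9. n6.ok = false  [terminal]
10. n1.acc = 23  [len(E.pre) + 20]
11. n0.wid = false  [A.acc > 23]
12. n0.val = "yk"  ["yk"]
13. n0.mk = 25  [A.acc + 2]
14. n0.hot = -2  [A.acc - 25]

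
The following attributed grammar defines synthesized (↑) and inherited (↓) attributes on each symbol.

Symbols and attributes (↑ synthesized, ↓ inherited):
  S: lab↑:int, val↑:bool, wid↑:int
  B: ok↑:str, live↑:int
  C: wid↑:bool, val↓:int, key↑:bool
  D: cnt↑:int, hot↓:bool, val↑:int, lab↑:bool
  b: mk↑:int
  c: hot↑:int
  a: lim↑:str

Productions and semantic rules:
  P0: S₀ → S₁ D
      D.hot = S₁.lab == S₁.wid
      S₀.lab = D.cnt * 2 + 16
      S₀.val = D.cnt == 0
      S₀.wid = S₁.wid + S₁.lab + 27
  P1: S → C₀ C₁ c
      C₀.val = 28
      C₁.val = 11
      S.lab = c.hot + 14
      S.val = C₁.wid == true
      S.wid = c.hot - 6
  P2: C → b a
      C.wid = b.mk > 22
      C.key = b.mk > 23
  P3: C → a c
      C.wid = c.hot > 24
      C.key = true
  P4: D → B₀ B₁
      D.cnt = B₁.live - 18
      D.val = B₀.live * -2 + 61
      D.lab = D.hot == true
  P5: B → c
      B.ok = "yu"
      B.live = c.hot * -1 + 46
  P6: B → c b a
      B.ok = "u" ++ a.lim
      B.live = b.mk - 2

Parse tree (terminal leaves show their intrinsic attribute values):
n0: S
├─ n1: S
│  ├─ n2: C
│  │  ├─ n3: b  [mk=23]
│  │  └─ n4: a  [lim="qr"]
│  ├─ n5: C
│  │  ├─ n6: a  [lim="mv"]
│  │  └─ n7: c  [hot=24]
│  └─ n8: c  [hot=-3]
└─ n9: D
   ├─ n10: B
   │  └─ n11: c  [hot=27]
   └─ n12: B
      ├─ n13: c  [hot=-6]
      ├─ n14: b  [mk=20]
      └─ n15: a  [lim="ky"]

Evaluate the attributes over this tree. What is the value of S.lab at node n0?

1. n2.val = 28  [28]
2. n3.mk = 23  [terminal]
3. n4.lim = "qr"  [terminal]
4. n2.wid = true  [b.mk > 22]
5. n2.key = false  [b.mk > 23]
6. n5.val = 11  [11]
7. n6.lim = "mv"  [terminal]
8. n7.hot = 24  [terminal]
9. n5.wid = false  [c.hot > 24]
10. n5.key = true  [true]
11. n8.hot = -3  [terminal]
12. n1.lab = 11  [c.hot + 14]
13. n1.val = false  [C₁.wid == true]
14. n1.wid = -9  [c.hot - 6]
15. n9.hot = false  [S₁.lab == S₁.wid]
16. n11.hot = 27  [terminal]
17. n10.ok = "yu"  ["yu"]
18. n10.live = 19  [c.hot * -1 + 46]
19. n13.hot = -6  [terminal]
20. n14.mk = 20  [terminal]
21. n15.lim = "ky"  [terminal]
22. n12.ok = "uky"  ["u" ++ a.lim]
23. n12.live = 18  [b.mk - 2]
24. n9.cnt = 0  [B₁.live - 18]
25. n9.val = 23  [B₀.live * -2 + 61]
26. n9.lab = false  [D.hot == true]
27. n0.lab = 16  [D.cnt * 2 + 16]
28. n0.val = true  [D.cnt == 0]
29. n0.wid = 29  [S₁.wid + S₁.lab + 27]

16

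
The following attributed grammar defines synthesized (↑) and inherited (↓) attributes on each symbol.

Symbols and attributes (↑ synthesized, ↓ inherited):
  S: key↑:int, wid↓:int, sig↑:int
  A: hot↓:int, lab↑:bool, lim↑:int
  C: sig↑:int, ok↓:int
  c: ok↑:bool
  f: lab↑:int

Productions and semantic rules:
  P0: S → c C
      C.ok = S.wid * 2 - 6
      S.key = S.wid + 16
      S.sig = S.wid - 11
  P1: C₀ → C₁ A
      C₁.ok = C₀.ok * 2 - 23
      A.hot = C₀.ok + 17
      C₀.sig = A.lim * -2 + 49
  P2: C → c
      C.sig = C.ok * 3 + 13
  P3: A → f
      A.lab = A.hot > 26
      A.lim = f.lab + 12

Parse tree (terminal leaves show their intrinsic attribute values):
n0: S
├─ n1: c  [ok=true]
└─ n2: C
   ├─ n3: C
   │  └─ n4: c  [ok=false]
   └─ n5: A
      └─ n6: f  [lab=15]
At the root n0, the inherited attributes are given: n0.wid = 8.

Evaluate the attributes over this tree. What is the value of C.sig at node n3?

4

1. n0.wid = 8  [given at root]
2. n1.ok = true  [terminal]
3. n2.ok = 10  [S.wid * 2 - 6]
4. n3.ok = -3  [C₀.ok * 2 - 23]
5. n4.ok = false  [terminal]
6. n3.sig = 4  [C.ok * 3 + 13]
7. n5.hot = 27  [C₀.ok + 17]
8. n6.lab = 15  [terminal]
9. n5.lab = true  [A.hot > 26]
10. n5.lim = 27  [f.lab + 12]
11. n2.sig = -5  [A.lim * -2 + 49]
12. n0.key = 24  [S.wid + 16]
13. n0.sig = -3  [S.wid - 11]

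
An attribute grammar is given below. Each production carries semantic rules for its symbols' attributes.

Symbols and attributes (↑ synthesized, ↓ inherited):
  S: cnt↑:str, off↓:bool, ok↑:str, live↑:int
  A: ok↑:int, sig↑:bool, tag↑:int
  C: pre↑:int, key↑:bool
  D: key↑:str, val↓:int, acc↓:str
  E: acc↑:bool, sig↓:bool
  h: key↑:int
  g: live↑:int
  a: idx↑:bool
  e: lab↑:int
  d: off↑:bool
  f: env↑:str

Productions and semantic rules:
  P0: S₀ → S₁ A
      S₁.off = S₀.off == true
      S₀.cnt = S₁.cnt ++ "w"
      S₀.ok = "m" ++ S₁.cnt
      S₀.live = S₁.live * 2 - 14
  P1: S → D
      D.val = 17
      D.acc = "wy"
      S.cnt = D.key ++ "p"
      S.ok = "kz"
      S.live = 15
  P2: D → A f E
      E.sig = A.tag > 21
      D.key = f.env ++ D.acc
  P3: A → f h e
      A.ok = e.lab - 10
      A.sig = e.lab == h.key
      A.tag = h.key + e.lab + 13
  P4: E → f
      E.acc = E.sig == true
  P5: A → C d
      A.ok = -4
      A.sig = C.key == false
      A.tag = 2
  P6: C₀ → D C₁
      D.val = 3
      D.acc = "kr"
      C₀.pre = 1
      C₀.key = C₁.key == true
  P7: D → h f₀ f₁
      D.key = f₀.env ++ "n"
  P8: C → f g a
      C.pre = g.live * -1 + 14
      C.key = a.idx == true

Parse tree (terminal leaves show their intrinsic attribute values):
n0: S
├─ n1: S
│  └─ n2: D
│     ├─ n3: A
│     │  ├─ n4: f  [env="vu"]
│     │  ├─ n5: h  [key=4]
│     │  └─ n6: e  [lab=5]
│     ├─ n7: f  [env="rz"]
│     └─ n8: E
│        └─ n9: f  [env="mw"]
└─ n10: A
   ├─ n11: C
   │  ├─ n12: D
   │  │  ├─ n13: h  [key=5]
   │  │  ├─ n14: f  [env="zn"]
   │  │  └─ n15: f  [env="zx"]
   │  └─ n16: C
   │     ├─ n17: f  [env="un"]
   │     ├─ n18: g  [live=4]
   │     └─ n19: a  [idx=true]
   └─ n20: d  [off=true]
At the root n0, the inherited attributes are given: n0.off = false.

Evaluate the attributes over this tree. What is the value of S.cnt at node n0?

1. n0.off = false  [given at root]
2. n1.off = false  [S₀.off == true]
3. n2.val = 17  [17]
4. n2.acc = "wy"  ["wy"]
5. n4.env = "vu"  [terminal]
6. n5.key = 4  [terminal]
7. n6.lab = 5  [terminal]
8. n3.ok = -5  [e.lab - 10]
9. n3.sig = false  [e.lab == h.key]
10. n3.tag = 22  [h.key + e.lab + 13]
11. n7.env = "rz"  [terminal]
12. n8.sig = true  [A.tag > 21]
13. n9.env = "mw"  [terminal]
14. n8.acc = true  [E.sig == true]
15. n2.key = "rzwy"  [f.env ++ D.acc]
16. n1.cnt = "rzwyp"  [D.key ++ "p"]
17. n1.ok = "kz"  ["kz"]
18. n1.live = 15  [15]
19. n12.val = 3  [3]
20. n12.acc = "kr"  ["kr"]
21. n13.key = 5  [terminal]
22. n14.env = "zn"  [terminal]
23. n15.env = "zx"  [terminal]
24. n12.key = "znn"  [f₀.env ++ "n"]
25. n17.env = "un"  [terminal]
26. n18.live = 4  [terminal]
27. n19.idx = true  [terminal]
28. n16.pre = 10  [g.live * -1 + 14]
29. n16.key = true  [a.idx == true]
30. n11.pre = 1  [1]
31. n11.key = true  [C₁.key == true]
32. n20.off = true  [terminal]
33. n10.ok = -4  [-4]
34. n10.sig = false  [C.key == false]
35. n10.tag = 2  [2]
36. n0.cnt = "rzwypw"  [S₁.cnt ++ "w"]
37. n0.ok = "mrzwyp"  ["m" ++ S₁.cnt]
38. n0.live = 16  [S₁.live * 2 - 14]

"rzwypw"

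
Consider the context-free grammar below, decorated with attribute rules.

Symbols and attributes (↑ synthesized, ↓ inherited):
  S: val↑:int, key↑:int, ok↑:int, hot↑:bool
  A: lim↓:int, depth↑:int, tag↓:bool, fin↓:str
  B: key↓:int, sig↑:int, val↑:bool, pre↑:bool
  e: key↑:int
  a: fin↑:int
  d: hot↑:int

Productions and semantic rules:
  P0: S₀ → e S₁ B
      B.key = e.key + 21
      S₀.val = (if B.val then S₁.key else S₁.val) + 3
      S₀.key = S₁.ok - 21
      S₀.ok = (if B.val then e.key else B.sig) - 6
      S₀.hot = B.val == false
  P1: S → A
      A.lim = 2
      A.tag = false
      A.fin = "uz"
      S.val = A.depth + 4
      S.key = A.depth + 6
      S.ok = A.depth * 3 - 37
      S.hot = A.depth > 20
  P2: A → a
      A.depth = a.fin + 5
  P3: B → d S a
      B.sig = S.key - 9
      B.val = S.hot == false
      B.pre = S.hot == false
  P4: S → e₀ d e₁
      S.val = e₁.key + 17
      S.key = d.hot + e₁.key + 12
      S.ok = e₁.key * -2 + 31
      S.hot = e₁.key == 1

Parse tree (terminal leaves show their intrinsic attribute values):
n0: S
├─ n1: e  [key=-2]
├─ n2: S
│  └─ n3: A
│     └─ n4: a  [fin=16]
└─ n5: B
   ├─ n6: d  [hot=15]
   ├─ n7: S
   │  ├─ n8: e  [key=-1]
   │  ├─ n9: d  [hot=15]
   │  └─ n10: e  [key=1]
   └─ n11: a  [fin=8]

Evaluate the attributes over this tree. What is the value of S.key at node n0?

5

1. n1.key = -2  [terminal]
2. n3.lim = 2  [2]
3. n3.tag = false  [false]
4. n3.fin = "uz"  ["uz"]
5. n4.fin = 16  [terminal]
6. n3.depth = 21  [a.fin + 5]
7. n2.val = 25  [A.depth + 4]
8. n2.key = 27  [A.depth + 6]
9. n2.ok = 26  [A.depth * 3 - 37]
10. n2.hot = true  [A.depth > 20]
11. n5.key = 19  [e.key + 21]
12. n6.hot = 15  [terminal]
13. n8.key = -1  [terminal]
14. n9.hot = 15  [terminal]
15. n10.key = 1  [terminal]
16. n7.val = 18  [e₁.key + 17]
17. n7.key = 28  [d.hot + e₁.key + 12]
18. n7.ok = 29  [e₁.key * -2 + 31]
19. n7.hot = true  [e₁.key == 1]
20. n11.fin = 8  [terminal]
21. n5.sig = 19  [S.key - 9]
22. n5.val = false  [S.hot == false]
23. n5.pre = false  [S.hot == false]
24. n0.val = 28  [(if B.val then S₁.key else S₁.val) + 3]
25. n0.key = 5  [S₁.ok - 21]
26. n0.ok = 13  [(if B.val then e.key else B.sig) - 6]
27. n0.hot = true  [B.val == false]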